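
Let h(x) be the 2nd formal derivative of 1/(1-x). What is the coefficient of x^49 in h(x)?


Differentiating 2 times: d^2/dx^2 [1/(1-x)] = 2!/(1-x)^3.
The expansion 1/(1-x)^3 = sum_{k>=0} C(k+2, 2) x^k, so the coefficient of x^n in 2!/(1-x)^3 is 2! * C(n+2, 2).
For n = 49: 2 * C(51, 2) = 2 * 1275 = 2550

2550


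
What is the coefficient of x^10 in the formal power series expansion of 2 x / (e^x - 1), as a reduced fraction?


The exponential generating function for Bernoulli numbers is
x / (e^x - 1) = sum_{k>=0} B_k x^k / k!.
So the coefficient of x^10 in 2 x / (e^x - 1) is 2 B_10 / 10!.
Computing: B_10 = 5/66, 10! = 3628800, giving
2 * 5/66 / 3628800 = 1/23950080.

1/23950080


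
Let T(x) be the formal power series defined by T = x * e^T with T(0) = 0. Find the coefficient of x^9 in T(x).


Apply the Lagrange inversion formula: if T = x * phi(T) with phi(t) = e^t, then
[x^n] T = (1/n) [t^(n-1)] phi(t)^n = (1/n) [t^(n-1)] e^(n t) = (1/n) * n^(n-1) / (n-1)! = n^(n-1) / n!.
When c = 1 this is the Cayley count of rooted labeled trees on n vertices, divided by n!.
For n = 9: 9^8 / 9! = 43046721/362880 = 531441/4480.

531441/4480


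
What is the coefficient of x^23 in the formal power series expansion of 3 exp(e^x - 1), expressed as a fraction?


exp(e^x - 1) is the exponential generating function for the Bell numbers Bell_k: exp(e^x - 1) = sum_{k>=0} Bell_k x^k / k!.
So the coefficient of x^23 in 3 exp(e^x - 1) is 3 Bell_23 / 23!.
Computing: Bell_23 = 44152005855084346 and 23! = 25852016738884976640000, giving
3 * 44152005855084346/25852016738884976640000 = 22076002927542173/4308669456480829440000.

22076002927542173/4308669456480829440000


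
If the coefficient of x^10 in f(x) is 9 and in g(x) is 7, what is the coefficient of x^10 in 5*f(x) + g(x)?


Scalar multiplication scales coefficients: 5 * 9 = 45.
Then add the g coefficient: 45 + 7
= 52

52


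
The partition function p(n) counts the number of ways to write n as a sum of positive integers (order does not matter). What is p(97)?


Using the generating function prod_{k>=1} 1/(1-x^k), we compute p(97).
By dynamic programming over parts 1 through 97:
p(97) = 133230930

133230930


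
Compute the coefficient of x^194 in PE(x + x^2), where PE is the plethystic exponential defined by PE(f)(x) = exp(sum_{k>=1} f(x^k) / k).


With f(x) = x + x^2, the exponent is sum_{k>=1} (x^k + x^(2k)) / k = -ln(1 - x) - ln(1 - x^2). Exponentiating:
PE(x + x^2) = 1 / ((1 - x)(1 - x^2)).
This is the generating function for partitions of n into parts of size 1 or 2. The number of 2's can be any j in 0..97, and the rest are 1's, so
[x^194] = floor(194/2) + 1 = 98.

98


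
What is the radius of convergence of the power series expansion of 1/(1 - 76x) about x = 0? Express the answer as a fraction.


Expanding 1/(1 - 76x) = sum_{k>=0} 76^k x^k, the series converges when |76x| < 1, i.e., |x| < 1/76.
So the radius of convergence is 1/76 = 1/76.

1/76


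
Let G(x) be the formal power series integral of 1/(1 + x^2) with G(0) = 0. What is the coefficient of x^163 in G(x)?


1/(1 + x^2) = sum_{j>=0} (-1)^j x^(2j). Integrating termwise with G(0) = 0:
G(x) = sum_{j>=0} (-1)^j x^(2j+1) / (2j+1) = arctan(x).
Only odd powers are nonzero. For x^163 write 163 = 2*81 + 1, giving
(-1)^81 / 163 = -1/163 = -1/163.

-1/163


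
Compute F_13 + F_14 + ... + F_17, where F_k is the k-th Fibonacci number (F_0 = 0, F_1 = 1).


Use the identity sum_{k=0}^{N} F_k = F_{N+2} - 1 (which follows from F_{k+2} - F_{k+1} = F_k). Then
sum_{k=13}^{17} F_k = (F_{19} - 1) - (F_{14} - 1) = F_{19} - F_{14}.
Computing: F_{19} = 4181, F_{14} = 377, so
Sum = 4181 - 377 = 3804.

3804


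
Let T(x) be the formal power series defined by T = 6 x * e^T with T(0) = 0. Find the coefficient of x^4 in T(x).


Apply the Lagrange inversion formula: if T = 6 x * phi(T) with phi(t) = e^t, then
[x^n] T = 6^n * (1/n) [t^(n-1)] phi(t)^n = 6^n * (1/n) [t^(n-1)] e^(n t) = 6^n * (1/n) * n^(n-1) / (n-1)! = 6^n * n^(n-1) / n!.
When c = 1 this is the Cayley count of rooted labeled trees on n vertices, divided by n!.
For n = 4: 6^4 * 4^3 / 4! = 1296 * 64/24 = 3456.

3456


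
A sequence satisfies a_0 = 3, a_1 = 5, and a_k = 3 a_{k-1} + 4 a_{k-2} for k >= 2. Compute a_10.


The characteristic equation is t^2 - 3 t - 4 = 0, with roots r_1 = 4 and r_2 = -1 (so c_1 = r_1 + r_2, c_2 = -r_1 r_2 as required).
One can use the closed form a_n = A r_1^n + B r_2^n, but direct iteration is more reliable:
a_0 = 3, a_1 = 5, a_2 = 27, a_3 = 101, a_4 = 411, a_5 = 1637, a_6 = 6555, a_7 = 26213, a_8 = 104859, a_9 = 419429, a_10 = 1677723.
So a_10 = 1677723.

1677723


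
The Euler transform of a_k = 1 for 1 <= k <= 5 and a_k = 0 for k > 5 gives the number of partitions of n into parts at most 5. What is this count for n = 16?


Partitions of 16 into parts at most 5:
Using generating function (1-x)^(-1)(1-x^2)^(-1)...(1-x^5)^(-1),
the coefficient of x^16 = 101

101


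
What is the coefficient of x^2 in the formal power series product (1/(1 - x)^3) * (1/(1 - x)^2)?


Combine the factors: (1/(1 - x)^3) * (1/(1 - x)^2) = 1/(1 - x)^5.
Then use 1/(1 - x)^r = sum_{k>=0} C(k + r - 1, r - 1) x^k with r = 5 and k = 2:
C(6, 4) = 15.

15


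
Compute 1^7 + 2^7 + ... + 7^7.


This power sum has a closed form given by Faulhaber's formula
sum_{k=1}^{m} k^p = (1 / (p + 1)) * sum_{j=0}^{p} C(p + 1, j) B_j m^(p + 1 - j),
but for small m direct computation is fastest:
1 + 128 + 2187 + 16384 + 78125 + 279936 + 823543 = 1200304.

1200304


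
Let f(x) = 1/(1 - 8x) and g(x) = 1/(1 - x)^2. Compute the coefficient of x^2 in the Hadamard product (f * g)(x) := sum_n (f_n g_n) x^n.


f has coefficients f_k = 8^k. For g = 1/(1 - x)^2 the coefficient is g_k = C(k + 1, 1) = k + 1. The Hadamard coefficient is (f * g)_k = 8^k * (k + 1).
For k = 2: 8^2 * 3 = 64 * 3 = 192.

192


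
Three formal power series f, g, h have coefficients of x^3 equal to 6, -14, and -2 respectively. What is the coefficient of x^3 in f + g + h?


Series addition is componentwise:
6 + -14 + -2
= -10

-10


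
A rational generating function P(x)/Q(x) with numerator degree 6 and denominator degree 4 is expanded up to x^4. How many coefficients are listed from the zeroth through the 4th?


Expanding up to x^4 gives the coefficients for x^0, x^1, ..., x^4.
That is 4 + 1 = 5 coefficients in total.

5


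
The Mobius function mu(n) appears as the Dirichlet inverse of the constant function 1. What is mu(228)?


228 has a squared prime factor, so mu(228) = 0.
Factorization reveals a repeated prime.

0


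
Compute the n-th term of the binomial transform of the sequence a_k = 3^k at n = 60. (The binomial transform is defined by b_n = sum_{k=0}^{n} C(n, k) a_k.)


With a_k = 3^k, b_n = sum_{k=0}^{n} C(n, k) 3^k = (1 + 3)^n by the binomial theorem.
For n = 60: (1 + 3)^60 = 4^60 = 1329227995784915872903807060280344576.

1329227995784915872903807060280344576


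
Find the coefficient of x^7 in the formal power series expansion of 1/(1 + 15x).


Write 1/(1 + c x) = 1/(1 - (-c) x) and apply the geometric-series identity
1/(1 - y) = sum_{k>=0} y^k to get 1/(1 + c x) = sum_{k>=0} (-c)^k x^k.
So the coefficient of x^k is (-c)^k = (-1)^k * c^k.
Here c = 15 and k = 7:
(-15)^7 = -1 * 170859375 = -170859375

-170859375


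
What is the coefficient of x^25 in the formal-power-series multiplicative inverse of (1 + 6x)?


The inverse is 1/(1 + 6x). Apply the geometric identity 1/(1 - y) = sum_{k>=0} y^k with y = -6x:
1/(1 + 6x) = sum_{k>=0} (-6)^k x^k.
So the coefficient of x^25 is (-6)^25 = -28430288029929701376.

-28430288029929701376


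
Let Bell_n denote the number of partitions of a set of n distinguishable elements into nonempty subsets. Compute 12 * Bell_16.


Bell_16 can be computed from the Bell triangle or from Dobinski's identity Bell_n = (1/e) * sum_{k>=0} k^n / k!.
Computing Bell_16 = 10480142147.
Then 12 * 10480142147 = 125761705764.

125761705764


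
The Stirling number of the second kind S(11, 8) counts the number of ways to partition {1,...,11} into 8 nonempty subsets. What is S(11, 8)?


Using the explicit formula S(n,k) = (1/k!) sum_{j=0}^{k} (-1)^(k-j) C(k,j) j^n:
S(11, 8) = 11880
Equivalently, S(n,k) is n! times the coefficient of x^n in the EGF (e^x - 1)^k / k!.

11880


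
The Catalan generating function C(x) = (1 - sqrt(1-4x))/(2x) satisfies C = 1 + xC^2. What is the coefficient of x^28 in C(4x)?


Substituting x -> 4x scales the n-th coefficient by 4^n, so [x^28] C(4x) = 4^28 * C_28.
C_28 = C(2*28, 28)/(29) = 7648690600760440/29 = 263747951750360.
So 4^28 * 263747951750360 = 72057594037927936 * 263747951750360 = 19005042835562445667958742056960.

19005042835562445667958742056960


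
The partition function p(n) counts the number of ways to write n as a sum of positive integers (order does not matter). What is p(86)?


Using the generating function prod_{k>=1} 1/(1-x^k), we compute p(86).
By dynamic programming over parts 1 through 86:
p(86) = 34262962

34262962


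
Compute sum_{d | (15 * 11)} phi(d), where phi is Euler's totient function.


First, 15 * 11 = 165. One classical identity is sum_{d | n} phi(d) = n (each k in [1, n] has a unique gcd with n, and among the k's with gcd(k, n) = n/d there are phi(d) of them). So the sum equals 165. We also verify directly:
Divisors of 165: 1, 3, 5, 11, 15, 33, 55, 165.
phi values: 1, 2, 4, 10, 8, 20, 40, 80.
Sum = 165.

165


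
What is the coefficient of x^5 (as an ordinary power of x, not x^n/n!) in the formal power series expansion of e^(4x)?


The exponential series is e^y = sum_{k>=0} y^k / k!. Substituting y = 4x gives
e^(4x) = sum_{k>=0} 4^k x^k / k!.
So the coefficient of x^n is a^n/n! with a = 4, n = 5:
4^5 / 5! = 1024/120 = 128/15

128/15


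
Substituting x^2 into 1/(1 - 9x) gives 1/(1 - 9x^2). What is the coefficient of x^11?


Since 1/(1 - 9x^2) only has even powers of x,
the coefficient of x^11 (odd) is 0.

0


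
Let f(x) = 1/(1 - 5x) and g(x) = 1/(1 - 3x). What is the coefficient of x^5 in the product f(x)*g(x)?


The coefficient of x^n in f*g is the Cauchy product: sum_{k=0}^{n} a^k * b^(n-k).
With a=5, b=3, n=5:
sum_{k=0}^{5} 5^k * 3^(5-k)
= 7448

7448


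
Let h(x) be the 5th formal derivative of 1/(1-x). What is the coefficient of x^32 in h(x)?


Differentiating 5 times: d^5/dx^5 [1/(1-x)] = 5!/(1-x)^6.
The expansion 1/(1-x)^6 = sum_{k>=0} C(k+5, 5) x^k, so the coefficient of x^n in 5!/(1-x)^6 is 5! * C(n+5, 5).
For n = 32: 120 * C(37, 5) = 120 * 435897 = 52307640

52307640


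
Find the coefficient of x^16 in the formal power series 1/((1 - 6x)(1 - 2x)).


By partial fractions or Cauchy convolution:
The coefficient equals sum_{k=0}^{16} 6^k * 2^(16-k).
= 4231664828416

4231664828416


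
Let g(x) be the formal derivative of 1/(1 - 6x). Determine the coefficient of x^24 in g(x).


Differentiate termwise: d/dx sum_{k>=0} 6^k x^k = sum_{k>=1} k 6^k x^(k-1) = sum_{j>=0} (j+1) 6^(j+1) x^j.
Equivalently, d/dx [1/(1 - 6x)] = 6/(1 - 6x)^2.
For j = 24: 25 * 6^25 = 25 * 28430288029929701376 = 710757200748242534400.

710757200748242534400


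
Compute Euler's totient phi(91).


phi(n) counts integers in [1, n] coprime to n. Using the multiplicative formula phi(n) = n * prod_{p | n} (1 - 1/p):
91 = 7 * 13, so
phi(91) = 91 * (1 - 1/7) * (1 - 1/13) = 72.

72


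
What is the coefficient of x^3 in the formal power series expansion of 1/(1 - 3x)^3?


The general identity 1/(1 - c x)^r = sum_{k>=0} c^k C(k + r - 1, r - 1) x^k follows by substituting y = c x into 1/(1 - y)^r = sum_{k>=0} C(k + r - 1, r - 1) y^k.
For c = 3, r = 3, k = 3:
3^3 * C(5, 2) = 27 * 10 = 270.

270


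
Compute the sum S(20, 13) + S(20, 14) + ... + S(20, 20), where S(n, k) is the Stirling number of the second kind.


By definition, S(n, k) counts partitions of an n-set into exactly k nonempty blocks.
Computing row n = 20 for k = 13..20:
S(20, k): 61068660380, 6302524580, 452329200, 22350954, 741285, 15675, 190, 1
Sum = 67846622265.

67846622265


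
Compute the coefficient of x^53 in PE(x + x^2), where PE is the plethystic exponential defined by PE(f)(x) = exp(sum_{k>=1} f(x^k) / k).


With f(x) = x + x^2, the exponent is sum_{k>=1} (x^k + x^(2k)) / k = -ln(1 - x) - ln(1 - x^2). Exponentiating:
PE(x + x^2) = 1 / ((1 - x)(1 - x^2)).
This is the generating function for partitions of n into parts of size 1 or 2. The number of 2's can be any j in 0..26, and the rest are 1's, so
[x^53] = floor(53/2) + 1 = 27.

27


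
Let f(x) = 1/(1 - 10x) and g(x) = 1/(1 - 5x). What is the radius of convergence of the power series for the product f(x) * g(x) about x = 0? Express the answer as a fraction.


The radius of 1/(1 - 10x) is 1/10 (nearest singularity at x = 1/10), and the radius of 1/(1 - 5x) is 1/5.
The product f(x)*g(x) = 1/((1 - 10x)(1 - 5x)) has singularities at both 1/10 and 1/5, so its radius of convergence is the distance to the nearest one:
min(1/10, 1/5) = 1/10.

1/10


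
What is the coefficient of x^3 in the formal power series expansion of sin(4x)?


The Maclaurin series is sin(t) = sum_{k>=0} (-1)^k t^(2k+1) / (2k+1)!, so substituting t = 4x, only odd powers of x are nonzero, with coefficient of x^(2k+1) equal to (-1)^k 4^(2k+1) / (2k+1)!.
Write 3 = 2*1 + 1, giving the coefficient (-1)^1 * 4^3 / 3! = -64/6 = -32/3.

-32/3


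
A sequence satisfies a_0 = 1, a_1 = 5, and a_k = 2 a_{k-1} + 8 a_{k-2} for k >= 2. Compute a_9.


The characteristic equation is t^2 - 2 t - 8 = 0, with roots r_1 = 4 and r_2 = -2 (so c_1 = r_1 + r_2, c_2 = -r_1 r_2 as required).
One can use the closed form a_n = A r_1^n + B r_2^n, but direct iteration is more reliable:
a_0 = 1, a_1 = 5, a_2 = 18, a_3 = 76, a_4 = 296, a_5 = 1200, a_6 = 4768, a_7 = 19136, a_8 = 76416, a_9 = 305920.
So a_9 = 305920.

305920


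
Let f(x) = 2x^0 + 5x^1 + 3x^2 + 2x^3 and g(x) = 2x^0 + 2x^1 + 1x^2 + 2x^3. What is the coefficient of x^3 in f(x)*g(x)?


Cauchy product at x^3:
2*2 + 5*1 + 3*2 + 2*2
= 19

19


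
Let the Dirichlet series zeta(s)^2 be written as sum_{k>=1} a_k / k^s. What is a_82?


The Dirichlet convolution of the constant function 1 with itself gives (1 * 1)(k) = sum_{d | k} 1 = d(k), the number of positive divisors of k.
Since zeta(s) = sum_{k>=1} 1/k^s, we have zeta(s)^2 = sum_{k>=1} d(k)/k^s, so a_k = d(k).
For k = 82: the divisors are 1, 2, 41, 82.
Count = 4.

4


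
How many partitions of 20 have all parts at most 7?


Using the generating function (1-x)^(-1)(1-x^2)^(-1)...(1-x^7)^(-1),
the coefficient of x^20 counts these restricted partitions.
Result = 364

364


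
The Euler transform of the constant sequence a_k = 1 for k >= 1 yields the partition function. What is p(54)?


The Euler transform converts the sequence a_k = 1 into the number of integer partitions.
Using the recurrence or dynamic programming:
p(54) = 386155

386155


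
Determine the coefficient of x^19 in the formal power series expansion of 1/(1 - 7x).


The geometric series identity gives 1/(1 - c x) = sum_{k>=0} c^k x^k, so the coefficient of x^k is c^k.
Here c = 7 and k = 19.
Computing: 7^19 = 11398895185373143

11398895185373143


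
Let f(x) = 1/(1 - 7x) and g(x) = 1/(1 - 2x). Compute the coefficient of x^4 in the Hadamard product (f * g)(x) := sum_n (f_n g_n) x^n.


f has coefficients f_k = 7^k and g has coefficients g_k = 2^k, so the Hadamard product has coefficient (f*g)_k = 7^k * 2^k = 14^k.
For k = 4: 14^4 = 38416.

38416


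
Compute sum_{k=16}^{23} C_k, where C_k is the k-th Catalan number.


C_16 through C_23: 35357670, 129644790, 477638700, 1767263190, 6564120420, 24466267020, 91482563640, 343059613650
Sum = 35357670 + 129644790 + 477638700 + 1767263190 + 6564120420 + 24466267020 + 91482563640 + 343059613650
= 467982469080

467982469080


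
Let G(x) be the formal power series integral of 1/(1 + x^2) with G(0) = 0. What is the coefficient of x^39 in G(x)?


1/(1 + x^2) = sum_{j>=0} (-1)^j x^(2j). Integrating termwise with G(0) = 0:
G(x) = sum_{j>=0} (-1)^j x^(2j+1) / (2j+1) = arctan(x).
Only odd powers are nonzero. For x^39 write 39 = 2*19 + 1, giving
(-1)^19 / 39 = -1/39 = -1/39.

-1/39


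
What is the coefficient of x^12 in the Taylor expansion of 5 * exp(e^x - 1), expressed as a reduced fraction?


exp(e^x - 1) = sum_{k>=0} Bell_k x^k / k!, where Bell_k is the k-th Bell number.
So the coefficient of x^12 is 5 * Bell_12 / 12!.
Computing: Bell_12 = 4213597 and 12! = 479001600, giving
5 * 4213597/479001600 = 4213597/95800320.

4213597/95800320


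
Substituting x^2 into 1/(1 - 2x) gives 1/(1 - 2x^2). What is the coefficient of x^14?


The coefficient of x^(2m) in 1/(1 - 2x^2) is 2^m.
With n = 14 = 2*7, the coefficient is 2^7 = 128.

128


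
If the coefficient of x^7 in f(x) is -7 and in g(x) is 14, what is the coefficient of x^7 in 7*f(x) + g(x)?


Scalar multiplication scales coefficients: 7 * -7 = -49.
Then add the g coefficient: -49 + 14
= -35

-35


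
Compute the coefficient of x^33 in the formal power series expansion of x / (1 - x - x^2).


Let f(x) = sum_{k>=0} a_k x^k. Multiplying f(x) * (1 - x - x^2) = x and matching coefficients gives a_0 = 0, a_1 = 1, and a_k = a_{k-1} + a_{k-2} for k >= 2. These are the Fibonacci numbers F_k.
Iterating from F_0 = 0, F_1 = 1:
F_0=0, F_1=1, F_2=1, F_3=2, F_4=3, F_5=5, F_6=8, F_7=13, F_8=21, F_9=34, ...
F_33 = 3524578.

3524578


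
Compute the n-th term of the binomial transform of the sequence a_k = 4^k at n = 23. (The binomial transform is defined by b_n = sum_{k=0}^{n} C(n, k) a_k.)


With a_k = 4^k, b_n = sum_{k=0}^{n} C(n, k) 4^k = (1 + 4)^n by the binomial theorem.
For n = 23: (1 + 4)^23 = 5^23 = 11920928955078125.

11920928955078125


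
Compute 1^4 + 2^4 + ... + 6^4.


This power sum has a closed form given by Faulhaber's formula
sum_{k=1}^{m} k^p = (1 / (p + 1)) * sum_{j=0}^{p} C(p + 1, j) B_j m^(p + 1 - j),
but for small m direct computation is fastest:
1 + 16 + 81 + 256 + 625 + 1296 = 2275.

2275


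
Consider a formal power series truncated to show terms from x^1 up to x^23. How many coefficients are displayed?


From x^1 to x^23 inclusive, the count is 23 - 1 + 1 = 23.

23


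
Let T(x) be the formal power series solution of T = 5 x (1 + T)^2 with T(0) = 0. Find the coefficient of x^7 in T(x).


Apply the Lagrange inversion formula: if T = 5 x * phi(T) with phi(t) = (1 + t)^2, then [x^n] T = 5^n * (1/n) [t^(n-1)] phi(t)^n = 5^n * (1/n) [t^(n-1)] (1 + t)^(2n) = 5^n * (1/n) C(2n, n-1).
Using the identity C(2n, n-1) = C(2n, n) * n / (n+1), the unscaled factor equals C(2n, n) / (n+1) = C_n, the n-th Catalan number.
For n = 7: C_7 = C(14, 7) / 8 = 3432/8 = 429.
With the 5^7 = 78125 factor, the coefficient is 78125 * 429 = 33515625.

33515625


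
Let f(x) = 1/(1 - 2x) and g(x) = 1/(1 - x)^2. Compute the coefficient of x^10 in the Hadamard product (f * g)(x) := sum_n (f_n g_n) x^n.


f has coefficients f_k = 2^k. For g = 1/(1 - x)^2 the coefficient is g_k = C(k + 1, 1) = k + 1. The Hadamard coefficient is (f * g)_k = 2^k * (k + 1).
For k = 10: 2^10 * 11 = 1024 * 11 = 11264.

11264


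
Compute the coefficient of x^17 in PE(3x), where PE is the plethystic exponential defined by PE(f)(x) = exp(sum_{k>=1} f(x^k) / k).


With f(x) = 3x, the exponent is sum_{k>=1} 3 x^k / k = 3 * (-ln(1 - x)). Exponentiating:
PE(3x) = exp(-3 ln(1 - x)) = 1/(1 - x)^3.
By the negative binomial expansion, [x^n] 1/(1 - x)^3 = C(n + 2, 2).
For n = 17: C(19, 2) = 171.

171


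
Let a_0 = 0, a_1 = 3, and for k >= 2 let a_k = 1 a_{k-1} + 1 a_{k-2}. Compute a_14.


Iterating the recurrence forward:
a_0 = 0
a_1 = 3
a_2 = 1*3 + 1*0 = 3
a_3 = 1*3 + 1*3 = 6
a_4 = 1*6 + 1*3 = 9
a_5 = 1*9 + 1*6 = 15
a_6 = 1*15 + 1*9 = 24
a_7 = 1*24 + 1*15 = 39
a_8 = 1*39 + 1*24 = 63
a_9 = 1*63 + 1*39 = 102
a_10 = 1*102 + 1*63 = 165
a_11 = 1*165 + 1*102 = 267
a_12 = 1*267 + 1*165 = 432
a_13 = 1*432 + 1*267 = 699
a_14 = 1*699 + 1*432 = 1131
So a_14 = 1131.

1131


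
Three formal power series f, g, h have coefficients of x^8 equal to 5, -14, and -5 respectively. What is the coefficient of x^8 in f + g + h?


Series addition is componentwise:
5 + -14 + -5
= -14

-14


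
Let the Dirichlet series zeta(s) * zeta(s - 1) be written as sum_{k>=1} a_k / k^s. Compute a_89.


Convolution gives a_k = sum_{d | k} d * 1 = sum_{d | k} d = sigma(k), the sum of positive divisors of k.
For k = 89, the divisors are 1, 89, so
sigma(89) = 1 + 89 = 90.

90


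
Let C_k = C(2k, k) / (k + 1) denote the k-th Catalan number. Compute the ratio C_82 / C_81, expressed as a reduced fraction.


Using C_k = (2k)! / (k! (k+1)!), the ratio C_{k+1}/C_k simplifies to
C_{k+1}/C_k = [(2k+2)! / ((k+1)! (k+2)!)] * [k! (k+1)! / (2k)!]
 = (2k+2)(2k+1) / ((k+1)(k+2)) = 2(2k+1) / (k+2).
For k = 81: 2(2*81 + 1) / (81 + 2) = 326/83 = 326/83.

326/83


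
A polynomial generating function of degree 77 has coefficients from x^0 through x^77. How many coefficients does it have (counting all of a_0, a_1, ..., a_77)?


A polynomial of degree 77 takes the form a_0 + a_1 x + ... + a_77 x^77.
The number of coefficients is 77 + 1 = 78.

78


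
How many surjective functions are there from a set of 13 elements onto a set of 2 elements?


By inclusion-exclusion on which target elements are missed, the number of surjections from an n-set onto a k-set is
surj(n, k) = sum_{j=0}^{k} (-1)^j C(k, j) (k - j)^n.
Equivalently surj(n, k) = k! * S(n, k), where S(n, k) is the Stirling number of the second kind.
For n = 13, k = 2:
S(13, 2) = 4095, so
surj = 2! * 4095 = 2 * 4095 = 8190.

8190


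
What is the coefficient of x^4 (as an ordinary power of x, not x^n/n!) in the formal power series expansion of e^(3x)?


The exponential series is e^y = sum_{k>=0} y^k / k!. Substituting y = 3x gives
e^(3x) = sum_{k>=0} 3^k x^k / k!.
So the coefficient of x^n is a^n/n! with a = 3, n = 4:
3^4 / 4! = 81/24 = 27/8

27/8


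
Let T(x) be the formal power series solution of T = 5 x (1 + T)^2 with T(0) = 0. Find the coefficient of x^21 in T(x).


Apply the Lagrange inversion formula: if T = 5 x * phi(T) with phi(t) = (1 + t)^2, then [x^n] T = 5^n * (1/n) [t^(n-1)] phi(t)^n = 5^n * (1/n) [t^(n-1)] (1 + t)^(2n) = 5^n * (1/n) C(2n, n-1).
Using the identity C(2n, n-1) = C(2n, n) * n / (n+1), the unscaled factor equals C(2n, n) / (n+1) = C_n, the n-th Catalan number.
For n = 21: C_21 = C(42, 21) / 22 = 538257874440/22 = 24466267020.
With the 5^21 = 476837158203125 factor, the coefficient is 476837158203125 * 24466267020 = 11666425237655639648437500.

11666425237655639648437500


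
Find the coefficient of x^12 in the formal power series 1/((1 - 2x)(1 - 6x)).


By partial fractions or Cauchy convolution:
The coefficient equals sum_{k=0}^{12} 2^k * 6^(12-k).
= 3265171456

3265171456


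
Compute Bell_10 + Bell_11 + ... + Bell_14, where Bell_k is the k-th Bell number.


Recall Bell_k counts set partitions of a k-set (with Bell_0 = 1 by convention).
Bell_10 through Bell_14: 115975, 678570, 4213597, 27644437, 190899322
Sum = 115975 + 678570 + 4213597 + 27644437 + 190899322 = 223551901.

223551901


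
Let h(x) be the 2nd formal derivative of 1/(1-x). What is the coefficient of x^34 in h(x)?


Differentiating 2 times: d^2/dx^2 [1/(1-x)] = 2!/(1-x)^3.
The expansion 1/(1-x)^3 = sum_{k>=0} C(k+2, 2) x^k, so the coefficient of x^n in 2!/(1-x)^3 is 2! * C(n+2, 2).
For n = 34: 2 * C(36, 2) = 2 * 630 = 1260

1260


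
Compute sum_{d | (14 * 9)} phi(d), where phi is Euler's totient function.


First, 14 * 9 = 126. One classical identity is sum_{d | n} phi(d) = n (each k in [1, n] has a unique gcd with n, and among the k's with gcd(k, n) = n/d there are phi(d) of them). So the sum equals 126. We also verify directly:
Divisors of 126: 1, 2, 3, 6, 7, 9, 14, 18, 21, 42, 63, 126.
phi values: 1, 1, 2, 2, 6, 6, 6, 6, 12, 12, 36, 36.
Sum = 126.

126


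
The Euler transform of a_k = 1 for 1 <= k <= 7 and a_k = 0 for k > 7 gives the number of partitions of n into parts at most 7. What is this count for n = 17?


Partitions of 17 into parts at most 7:
Using generating function (1-x)^(-1)(1-x^2)^(-1)...(1-x^7)^(-1),
the coefficient of x^17 = 201

201


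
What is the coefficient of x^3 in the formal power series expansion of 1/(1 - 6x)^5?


The general identity 1/(1 - c x)^r = sum_{k>=0} c^k C(k + r - 1, r - 1) x^k follows by substituting y = c x into 1/(1 - y)^r = sum_{k>=0} C(k + r - 1, r - 1) y^k.
For c = 6, r = 5, k = 3:
6^3 * C(7, 4) = 216 * 35 = 7560.

7560


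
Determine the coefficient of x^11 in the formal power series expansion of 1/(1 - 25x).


The geometric series identity gives 1/(1 - c x) = sum_{k>=0} c^k x^k, so the coefficient of x^k is c^k.
Here c = 25 and k = 11.
Computing: 25^11 = 2384185791015625

2384185791015625


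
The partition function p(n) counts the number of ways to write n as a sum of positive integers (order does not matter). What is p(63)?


Using the generating function prod_{k>=1} 1/(1-x^k), we compute p(63).
By dynamic programming over parts 1 through 63:
p(63) = 1505499

1505499


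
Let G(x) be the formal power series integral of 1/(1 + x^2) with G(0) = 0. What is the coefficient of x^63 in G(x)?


1/(1 + x^2) = sum_{j>=0} (-1)^j x^(2j). Integrating termwise with G(0) = 0:
G(x) = sum_{j>=0} (-1)^j x^(2j+1) / (2j+1) = arctan(x).
Only odd powers are nonzero. For x^63 write 63 = 2*31 + 1, giving
(-1)^31 / 63 = -1/63 = -1/63.

-1/63


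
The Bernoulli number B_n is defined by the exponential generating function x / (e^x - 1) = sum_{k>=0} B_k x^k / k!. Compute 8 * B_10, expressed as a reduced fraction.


Bernoulli numbers can also be computed recursively via B_0 = 1 and sum_{j=0}^{m} C(m+1, j) B_j = 0 for m >= 1. Odd-index Bernoulli numbers vanish for k >= 3.
Computing B_10 = 5/66, so 8 * B_10 = 8 * 5/66 = 20/33.

20/33


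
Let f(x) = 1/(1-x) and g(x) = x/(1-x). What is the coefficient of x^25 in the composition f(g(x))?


First simplify the composition: f(g(x)) = 1/(1 - x/(1-x)) = (1-x)/((1-x) - x) = (1-x)/(1-2x).
Now extract the coefficient. Write (1-x)/(1-2x) = 1/(1-2x) - x/(1-2x).
The coefficient of x^n in 1/(1-2x) is 2^n, and in x/(1-2x) is 2^(n-1) (for n >= 1).
So the coefficient of x^25 is 2^25 - 2^24 = 33554432 - 16777216 = 16777216.

16777216


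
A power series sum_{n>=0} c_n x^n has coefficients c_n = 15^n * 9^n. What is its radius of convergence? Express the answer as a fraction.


By the root test (Cauchy-Hadamard), the radius is R = 1 / limsup_n |c_n|^(1/n).
Here |c_n|^(1/n) = (15^n * 9^n)^(1/n) = 15 * 9 = 135 for all n.
So R = 1/135 = 1/135.

1/135


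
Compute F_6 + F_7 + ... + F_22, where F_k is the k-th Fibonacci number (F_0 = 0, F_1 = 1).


Use the identity sum_{k=0}^{N} F_k = F_{N+2} - 1 (which follows from F_{k+2} - F_{k+1} = F_k). Then
sum_{k=6}^{22} F_k = (F_{24} - 1) - (F_{7} - 1) = F_{24} - F_{7}.
Computing: F_{24} = 46368, F_{7} = 13, so
Sum = 46368 - 13 = 46355.

46355


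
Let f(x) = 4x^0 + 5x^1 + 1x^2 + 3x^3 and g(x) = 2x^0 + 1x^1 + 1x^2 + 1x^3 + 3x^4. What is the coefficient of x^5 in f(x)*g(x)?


Cauchy product at x^5:
5*3 + 1*1 + 3*1
= 19

19


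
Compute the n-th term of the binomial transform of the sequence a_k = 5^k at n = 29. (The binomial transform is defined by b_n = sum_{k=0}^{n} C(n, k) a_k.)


With a_k = 5^k, b_n = sum_{k=0}^{n} C(n, k) 5^k = (1 + 5)^n by the binomial theorem.
For n = 29: (1 + 5)^29 = 6^29 = 36845653286788892983296.

36845653286788892983296


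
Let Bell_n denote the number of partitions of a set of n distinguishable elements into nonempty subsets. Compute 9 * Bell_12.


Bell_12 can be computed from the Bell triangle or from Dobinski's identity Bell_n = (1/e) * sum_{k>=0} k^n / k!.
Computing Bell_12 = 4213597.
Then 9 * 4213597 = 37922373.

37922373


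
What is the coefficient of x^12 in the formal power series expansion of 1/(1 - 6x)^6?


The general identity 1/(1 - c x)^r = sum_{k>=0} c^k C(k + r - 1, r - 1) x^k follows by substituting y = c x into 1/(1 - y)^r = sum_{k>=0} C(k + r - 1, r - 1) y^k.
For c = 6, r = 6, k = 12:
6^12 * C(17, 5) = 2176782336 * 6188 = 13469929095168.

13469929095168


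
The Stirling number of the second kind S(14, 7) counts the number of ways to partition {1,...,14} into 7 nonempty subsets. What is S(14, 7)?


Using the explicit formula S(n,k) = (1/k!) sum_{j=0}^{k} (-1)^(k-j) C(k,j) j^n:
S(14, 7) = 49329280
Equivalently, S(n,k) is n! times the coefficient of x^n in the EGF (e^x - 1)^k / k!.

49329280


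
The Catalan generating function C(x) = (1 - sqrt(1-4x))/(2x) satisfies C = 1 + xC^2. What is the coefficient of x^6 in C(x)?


Substituting x -> x scales the n-th coefficient by 1, so [x^6] C(x) = C_6.
C_6 = C(2*6, 6)/(7) = 924/7 = 132.
= 132.

132


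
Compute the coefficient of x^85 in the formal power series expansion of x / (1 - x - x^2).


Let f(x) = sum_{k>=0} a_k x^k. Multiplying f(x) * (1 - x - x^2) = x and matching coefficients gives a_0 = 0, a_1 = 1, and a_k = a_{k-1} + a_{k-2} for k >= 2. These are the Fibonacci numbers F_k.
Iterating from F_0 = 0, F_1 = 1:
F_0=0, F_1=1, F_2=1, F_3=2, F_4=3, F_5=5, F_6=8, F_7=13, F_8=21, F_9=34, ...
F_85 = 259695496911122585.

259695496911122585


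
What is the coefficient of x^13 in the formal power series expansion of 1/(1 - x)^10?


The negative binomial / multiset identity is
1/(1 - x)^r = sum_{k>=0} C(k + r - 1, r - 1) x^k.
Here r = 10 and k = 13, so the coefficient is
C(13 + 9, 9) = C(22, 9)
= 497420

497420


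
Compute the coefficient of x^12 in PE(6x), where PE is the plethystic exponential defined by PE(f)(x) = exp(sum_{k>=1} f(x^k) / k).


With f(x) = 6x, the exponent is sum_{k>=1} 6 x^k / k = 6 * (-ln(1 - x)). Exponentiating:
PE(6x) = exp(-6 ln(1 - x)) = 1/(1 - x)^6.
By the negative binomial expansion, [x^n] 1/(1 - x)^6 = C(n + 5, 5).
For n = 12: C(17, 5) = 6188.

6188


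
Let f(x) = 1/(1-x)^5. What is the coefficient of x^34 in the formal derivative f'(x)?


Differentiate: d/dx [ 1/(1-x)^r ] = r / (1-x)^(r+1).
Here r = 5, so f'(x) = 5 / (1-x)^6.
The expansion of 1/(1-x)^(r+1) has coefficient of x^n equal to C(n+r, r).
So the coefficient of x^34 in f'(x) is
5 * C(39, 5) = 5 * 575757 = 2878785

2878785


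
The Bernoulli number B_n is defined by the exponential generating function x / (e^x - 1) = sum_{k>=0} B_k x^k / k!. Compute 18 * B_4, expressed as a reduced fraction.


Bernoulli numbers can also be computed recursively via B_0 = 1 and sum_{j=0}^{m} C(m+1, j) B_j = 0 for m >= 1. Odd-index Bernoulli numbers vanish for k >= 3.
Computing B_4 = -1/30, so 18 * B_4 = 18 * -1/30 = -3/5.

-3/5


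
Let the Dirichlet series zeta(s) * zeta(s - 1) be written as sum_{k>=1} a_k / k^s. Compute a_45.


Convolution gives a_k = sum_{d | k} d * 1 = sum_{d | k} d = sigma(k), the sum of positive divisors of k.
For k = 45, the divisors are 1, 3, 5, 9, 15, 45, so
sigma(45) = 1 + 3 + 5 + 9 + 15 + 45 = 78.

78


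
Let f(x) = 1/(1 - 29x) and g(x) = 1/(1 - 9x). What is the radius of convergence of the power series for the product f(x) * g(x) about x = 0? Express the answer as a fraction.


The radius of 1/(1 - 29x) is 1/29 (nearest singularity at x = 1/29), and the radius of 1/(1 - 9x) is 1/9.
The product f(x)*g(x) = 1/((1 - 29x)(1 - 9x)) has singularities at both 1/29 and 1/9, so its radius of convergence is the distance to the nearest one:
min(1/29, 1/9) = 1/29.

1/29


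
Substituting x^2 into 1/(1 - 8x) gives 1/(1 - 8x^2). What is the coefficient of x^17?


Since 1/(1 - 8x^2) only has even powers of x,
the coefficient of x^17 (odd) is 0.

0


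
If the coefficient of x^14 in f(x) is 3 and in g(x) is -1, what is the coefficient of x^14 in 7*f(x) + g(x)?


Scalar multiplication scales coefficients: 7 * 3 = 21.
Then add the g coefficient: 21 + -1
= 20

20


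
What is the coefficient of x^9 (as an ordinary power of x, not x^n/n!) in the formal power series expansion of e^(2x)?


The exponential series is e^y = sum_{k>=0} y^k / k!. Substituting y = 2x gives
e^(2x) = sum_{k>=0} 2^k x^k / k!.
So the coefficient of x^n is a^n/n! with a = 2, n = 9:
2^9 / 9! = 512/362880 = 4/2835

4/2835


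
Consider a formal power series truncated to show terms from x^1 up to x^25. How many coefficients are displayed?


From x^1 to x^25 inclusive, the count is 25 - 1 + 1 = 25.

25


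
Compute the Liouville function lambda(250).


The Liouville function is lambda(k) = (-1)^Omega(k), where Omega(k) counts the prime factors of k with multiplicity.
Factoring: 250 = 2 * 5 * 5 * 5, so Omega(250) = 4.
lambda(250) = (-1)^4 = 1.

1


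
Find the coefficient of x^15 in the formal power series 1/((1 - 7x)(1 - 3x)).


By partial fractions or Cauchy convolution:
The coefficient equals sum_{k=0}^{15} 7^k * 3^(15-k).
= 8308221880720

8308221880720


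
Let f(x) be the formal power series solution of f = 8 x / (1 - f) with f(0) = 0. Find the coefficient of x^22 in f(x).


Apply Lagrange inversion: f = 8 x * phi(f) with phi(t) = 1/(1 - t), so
[x^n] f = 8^n * (1/n) [t^(n-1)] phi(t)^n = 8^n * (1/n) [t^(n-1)] (1 - t)^(-n) = 8^n * (1/n) C(2n - 2, n - 1) = 8^n * C_{n-1}.
For n = 22: C_21 = C(42, 21) / 22 = 538257874440/22 = 24466267020.
With the 8^22 = 73786976294838206464 factor, the coefficient is 73786976294838206464 * 24466267020 = 1805291864627921807046114017280.

1805291864627921807046114017280


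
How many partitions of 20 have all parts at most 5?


Using the generating function (1-x)^(-1)(1-x^2)^(-1)...(1-x^5)^(-1),
the coefficient of x^20 counts these restricted partitions.
Result = 192

192


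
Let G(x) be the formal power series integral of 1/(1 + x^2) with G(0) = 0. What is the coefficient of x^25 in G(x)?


1/(1 + x^2) = sum_{j>=0} (-1)^j x^(2j). Integrating termwise with G(0) = 0:
G(x) = sum_{j>=0} (-1)^j x^(2j+1) / (2j+1) = arctan(x).
Only odd powers are nonzero. For x^25 write 25 = 2*12 + 1, giving
(-1)^12 / 25 = 1/25 = 1/25.

1/25


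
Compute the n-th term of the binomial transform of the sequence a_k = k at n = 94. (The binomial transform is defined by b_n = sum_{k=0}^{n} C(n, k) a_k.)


With a_k = k, b_n = sum_{k=0}^{n} C(n, k) k. Using k * C(n, k) = n * C(n-1, k-1) gives b_n = n * sum_{k>=1} C(n-1, k-1) = n * 2^(n-1).
For n = 94: 94 * 2^93 = 94 * 9903520314283042199192993792 = 930930909542605966724141416448.

930930909542605966724141416448


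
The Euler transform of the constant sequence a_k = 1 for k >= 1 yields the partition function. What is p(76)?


The Euler transform converts the sequence a_k = 1 into the number of integer partitions.
Using the recurrence or dynamic programming:
p(76) = 9289091

9289091


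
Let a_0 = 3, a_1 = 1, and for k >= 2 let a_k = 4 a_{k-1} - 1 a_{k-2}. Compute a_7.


Iterating the recurrence forward:
a_0 = 3
a_1 = 1
a_2 = 4*1 - 1*3 = 1
a_3 = 4*1 - 1*1 = 3
a_4 = 4*3 - 1*1 = 11
a_5 = 4*11 - 1*3 = 41
a_6 = 4*41 - 1*11 = 153
a_7 = 4*153 - 1*41 = 571
So a_7 = 571.

571


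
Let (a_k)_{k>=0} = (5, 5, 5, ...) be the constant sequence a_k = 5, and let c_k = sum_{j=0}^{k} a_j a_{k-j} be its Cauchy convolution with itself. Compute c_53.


Since a_j = 5 for all j >= 0, the convolution sum becomes
c_k = sum_{j=0}^{k} 5 * 5 = 25 * (k + 1).
Equivalently, the generating function of (a_k) is 5/(1 - x) and its square is 25/(1 - x)^2 = sum_{k>=0} 25(k + 1) x^k.
For k = 53: 25 * 54 = 1350.

1350


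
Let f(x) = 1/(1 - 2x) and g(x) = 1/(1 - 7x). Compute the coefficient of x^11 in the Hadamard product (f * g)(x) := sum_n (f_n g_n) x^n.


f has coefficients f_k = 2^k and g has coefficients g_k = 7^k, so the Hadamard product has coefficient (f*g)_k = 2^k * 7^k = 14^k.
For k = 11: 14^11 = 4049565169664.

4049565169664


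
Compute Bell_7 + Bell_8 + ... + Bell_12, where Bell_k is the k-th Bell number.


Recall Bell_k counts set partitions of a k-set (with Bell_0 = 1 by convention).
Bell_7 through Bell_12: 877, 4140, 21147, 115975, 678570, 4213597
Sum = 877 + 4140 + 21147 + 115975 + 678570 + 4213597 = 5034306.

5034306


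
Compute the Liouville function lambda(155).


The Liouville function is lambda(k) = (-1)^Omega(k), where Omega(k) counts the prime factors of k with multiplicity.
Factoring: 155 = 5 * 31, so Omega(155) = 2.
lambda(155) = (-1)^2 = 1.

1


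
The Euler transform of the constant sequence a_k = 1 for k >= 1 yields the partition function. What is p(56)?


The Euler transform converts the sequence a_k = 1 into the number of integer partitions.
Using the recurrence or dynamic programming:
p(56) = 526823

526823


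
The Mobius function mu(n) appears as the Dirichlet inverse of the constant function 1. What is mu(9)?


9 has a squared prime factor, so mu(9) = 0.
Factorization reveals a repeated prime.

0


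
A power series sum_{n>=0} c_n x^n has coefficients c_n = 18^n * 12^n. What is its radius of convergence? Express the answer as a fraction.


By the root test (Cauchy-Hadamard), the radius is R = 1 / limsup_n |c_n|^(1/n).
Here |c_n|^(1/n) = (18^n * 12^n)^(1/n) = 18 * 12 = 216 for all n.
So R = 1/216 = 1/216.

1/216


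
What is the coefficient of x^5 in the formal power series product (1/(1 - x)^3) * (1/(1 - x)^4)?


Combine the factors: (1/(1 - x)^3) * (1/(1 - x)^4) = 1/(1 - x)^7.
Then use 1/(1 - x)^r = sum_{k>=0} C(k + r - 1, r - 1) x^k with r = 7 and k = 5:
C(11, 6) = 462.

462


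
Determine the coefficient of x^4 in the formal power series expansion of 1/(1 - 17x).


The geometric series identity gives 1/(1 - c x) = sum_{k>=0} c^k x^k, so the coefficient of x^k is c^k.
Here c = 17 and k = 4.
Computing: 17^4 = 83521

83521


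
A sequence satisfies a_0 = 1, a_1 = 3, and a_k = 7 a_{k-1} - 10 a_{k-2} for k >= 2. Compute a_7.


The characteristic equation is t^2 - 7 t + 10 = 0, with roots r_1 = 5 and r_2 = 2 (so c_1 = r_1 + r_2, c_2 = -r_1 r_2 as required).
One can use the closed form a_n = A r_1^n + B r_2^n, but direct iteration is more reliable:
a_0 = 1, a_1 = 3, a_2 = 11, a_3 = 47, a_4 = 219, a_5 = 1063, a_6 = 5251, a_7 = 26127.
So a_7 = 26127.

26127


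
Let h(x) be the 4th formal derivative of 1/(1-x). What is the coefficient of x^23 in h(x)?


Differentiating 4 times: d^4/dx^4 [1/(1-x)] = 4!/(1-x)^5.
The expansion 1/(1-x)^5 = sum_{k>=0} C(k+4, 4) x^k, so the coefficient of x^n in 4!/(1-x)^5 is 4! * C(n+4, 4).
For n = 23: 24 * C(27, 4) = 24 * 17550 = 421200

421200


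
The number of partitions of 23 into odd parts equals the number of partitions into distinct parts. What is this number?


Computing partitions of 23 into odd parts (1, 3, 5, ...):
Using the generating function prod_{k>=0} 1/(1-x^(2k+1)),
the count is 104

104


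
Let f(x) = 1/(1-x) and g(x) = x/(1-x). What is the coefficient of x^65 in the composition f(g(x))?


First simplify the composition: f(g(x)) = 1/(1 - x/(1-x)) = (1-x)/((1-x) - x) = (1-x)/(1-2x).
Now extract the coefficient. Write (1-x)/(1-2x) = 1/(1-2x) - x/(1-2x).
The coefficient of x^n in 1/(1-2x) is 2^n, and in x/(1-2x) is 2^(n-1) (for n >= 1).
So the coefficient of x^65 is 2^65 - 2^64 = 36893488147419103232 - 18446744073709551616 = 18446744073709551616.

18446744073709551616


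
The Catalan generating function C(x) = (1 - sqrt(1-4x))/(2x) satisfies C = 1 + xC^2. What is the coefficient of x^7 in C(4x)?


Substituting x -> 4x scales the n-th coefficient by 4^n, so [x^7] C(4x) = 4^7 * C_7.
C_7 = C(2*7, 7)/(8) = 3432/8 = 429.
So 4^7 * 429 = 16384 * 429 = 7028736.

7028736


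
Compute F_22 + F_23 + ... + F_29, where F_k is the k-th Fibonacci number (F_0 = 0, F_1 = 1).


Use the identity sum_{k=0}^{N} F_k = F_{N+2} - 1 (which follows from F_{k+2} - F_{k+1} = F_k). Then
sum_{k=22}^{29} F_k = (F_{31} - 1) - (F_{23} - 1) = F_{31} - F_{23}.
Computing: F_{31} = 1346269, F_{23} = 28657, so
Sum = 1346269 - 28657 = 1317612.

1317612


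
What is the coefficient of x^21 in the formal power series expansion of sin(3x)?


The Maclaurin series is sin(t) = sum_{k>=0} (-1)^k t^(2k+1) / (2k+1)!, so substituting t = 3x, only odd powers of x are nonzero, with coefficient of x^(2k+1) equal to (-1)^k 3^(2k+1) / (2k+1)!.
Write 21 = 2*10 + 1, giving the coefficient (-1)^10 * 3^21 / 21! = 10460353203/51090942171709440000 = 531441/2595688775680000.

531441/2595688775680000
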